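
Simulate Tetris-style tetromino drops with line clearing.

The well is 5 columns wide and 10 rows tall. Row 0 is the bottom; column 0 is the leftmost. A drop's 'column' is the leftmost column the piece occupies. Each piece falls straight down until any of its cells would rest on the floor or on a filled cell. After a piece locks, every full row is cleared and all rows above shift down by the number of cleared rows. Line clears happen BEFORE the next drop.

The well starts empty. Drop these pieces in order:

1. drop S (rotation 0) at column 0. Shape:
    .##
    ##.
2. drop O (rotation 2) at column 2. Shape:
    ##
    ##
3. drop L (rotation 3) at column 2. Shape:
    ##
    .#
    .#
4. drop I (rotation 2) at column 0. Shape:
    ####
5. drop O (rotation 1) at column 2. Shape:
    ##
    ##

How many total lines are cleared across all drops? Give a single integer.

Answer: 0

Derivation:
Drop 1: S rot0 at col 0 lands with bottom-row=0; cleared 0 line(s) (total 0); column heights now [1 2 2 0 0], max=2
Drop 2: O rot2 at col 2 lands with bottom-row=2; cleared 0 line(s) (total 0); column heights now [1 2 4 4 0], max=4
Drop 3: L rot3 at col 2 lands with bottom-row=4; cleared 0 line(s) (total 0); column heights now [1 2 7 7 0], max=7
Drop 4: I rot2 at col 0 lands with bottom-row=7; cleared 0 line(s) (total 0); column heights now [8 8 8 8 0], max=8
Drop 5: O rot1 at col 2 lands with bottom-row=8; cleared 0 line(s) (total 0); column heights now [8 8 10 10 0], max=10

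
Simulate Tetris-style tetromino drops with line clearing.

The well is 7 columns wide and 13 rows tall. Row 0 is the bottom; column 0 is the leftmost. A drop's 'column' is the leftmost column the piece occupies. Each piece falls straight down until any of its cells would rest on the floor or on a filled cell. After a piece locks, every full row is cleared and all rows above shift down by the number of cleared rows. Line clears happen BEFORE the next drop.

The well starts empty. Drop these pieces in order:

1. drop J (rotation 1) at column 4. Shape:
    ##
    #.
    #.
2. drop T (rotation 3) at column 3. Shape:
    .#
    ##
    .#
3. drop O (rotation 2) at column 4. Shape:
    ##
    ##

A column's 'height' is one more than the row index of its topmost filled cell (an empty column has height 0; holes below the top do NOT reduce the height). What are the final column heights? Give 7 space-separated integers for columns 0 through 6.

Drop 1: J rot1 at col 4 lands with bottom-row=0; cleared 0 line(s) (total 0); column heights now [0 0 0 0 3 3 0], max=3
Drop 2: T rot3 at col 3 lands with bottom-row=3; cleared 0 line(s) (total 0); column heights now [0 0 0 5 6 3 0], max=6
Drop 3: O rot2 at col 4 lands with bottom-row=6; cleared 0 line(s) (total 0); column heights now [0 0 0 5 8 8 0], max=8

Answer: 0 0 0 5 8 8 0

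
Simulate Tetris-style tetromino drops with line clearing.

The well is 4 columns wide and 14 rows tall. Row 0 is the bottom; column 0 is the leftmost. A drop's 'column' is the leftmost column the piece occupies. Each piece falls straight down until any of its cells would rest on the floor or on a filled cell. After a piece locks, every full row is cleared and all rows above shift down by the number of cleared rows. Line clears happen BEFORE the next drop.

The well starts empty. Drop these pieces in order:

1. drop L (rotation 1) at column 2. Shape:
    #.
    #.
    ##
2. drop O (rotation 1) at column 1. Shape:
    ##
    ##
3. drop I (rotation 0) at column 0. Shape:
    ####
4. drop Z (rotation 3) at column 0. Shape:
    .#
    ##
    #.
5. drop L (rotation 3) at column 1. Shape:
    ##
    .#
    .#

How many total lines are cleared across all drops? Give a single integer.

Drop 1: L rot1 at col 2 lands with bottom-row=0; cleared 0 line(s) (total 0); column heights now [0 0 3 1], max=3
Drop 2: O rot1 at col 1 lands with bottom-row=3; cleared 0 line(s) (total 0); column heights now [0 5 5 1], max=5
Drop 3: I rot0 at col 0 lands with bottom-row=5; cleared 1 line(s) (total 1); column heights now [0 5 5 1], max=5
Drop 4: Z rot3 at col 0 lands with bottom-row=4; cleared 0 line(s) (total 1); column heights now [6 7 5 1], max=7
Drop 5: L rot3 at col 1 lands with bottom-row=5; cleared 0 line(s) (total 1); column heights now [6 8 8 1], max=8

Answer: 1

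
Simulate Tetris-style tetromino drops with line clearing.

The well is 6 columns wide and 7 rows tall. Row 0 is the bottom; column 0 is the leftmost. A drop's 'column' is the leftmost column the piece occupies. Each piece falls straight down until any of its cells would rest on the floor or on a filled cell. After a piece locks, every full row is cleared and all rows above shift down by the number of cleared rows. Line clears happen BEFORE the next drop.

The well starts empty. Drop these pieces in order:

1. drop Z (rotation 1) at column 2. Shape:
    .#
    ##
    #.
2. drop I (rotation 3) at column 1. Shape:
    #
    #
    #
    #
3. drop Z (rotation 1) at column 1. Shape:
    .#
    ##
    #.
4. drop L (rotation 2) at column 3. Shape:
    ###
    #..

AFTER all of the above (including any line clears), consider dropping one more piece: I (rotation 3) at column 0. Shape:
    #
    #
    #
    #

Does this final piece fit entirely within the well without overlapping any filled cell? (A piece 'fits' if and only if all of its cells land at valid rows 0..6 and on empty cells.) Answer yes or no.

Drop 1: Z rot1 at col 2 lands with bottom-row=0; cleared 0 line(s) (total 0); column heights now [0 0 2 3 0 0], max=3
Drop 2: I rot3 at col 1 lands with bottom-row=0; cleared 0 line(s) (total 0); column heights now [0 4 2 3 0 0], max=4
Drop 3: Z rot1 at col 1 lands with bottom-row=4; cleared 0 line(s) (total 0); column heights now [0 6 7 3 0 0], max=7
Drop 4: L rot2 at col 3 lands with bottom-row=3; cleared 0 line(s) (total 0); column heights now [0 6 7 5 5 5], max=7
Test piece I rot3 at col 0 (width 1): heights before test = [0 6 7 5 5 5]; fits = True

Answer: yes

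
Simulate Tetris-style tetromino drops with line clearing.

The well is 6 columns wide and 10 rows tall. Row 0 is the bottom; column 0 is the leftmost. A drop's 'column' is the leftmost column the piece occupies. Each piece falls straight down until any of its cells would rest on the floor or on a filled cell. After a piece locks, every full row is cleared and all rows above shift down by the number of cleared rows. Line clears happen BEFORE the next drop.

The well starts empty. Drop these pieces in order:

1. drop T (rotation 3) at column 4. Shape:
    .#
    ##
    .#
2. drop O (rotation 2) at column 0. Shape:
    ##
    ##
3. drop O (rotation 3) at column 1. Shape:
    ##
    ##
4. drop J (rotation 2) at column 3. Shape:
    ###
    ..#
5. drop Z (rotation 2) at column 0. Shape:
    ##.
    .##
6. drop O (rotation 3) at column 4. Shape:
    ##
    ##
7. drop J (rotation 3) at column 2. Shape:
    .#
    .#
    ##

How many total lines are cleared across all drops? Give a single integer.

Answer: 1

Derivation:
Drop 1: T rot3 at col 4 lands with bottom-row=0; cleared 0 line(s) (total 0); column heights now [0 0 0 0 2 3], max=3
Drop 2: O rot2 at col 0 lands with bottom-row=0; cleared 0 line(s) (total 0); column heights now [2 2 0 0 2 3], max=3
Drop 3: O rot3 at col 1 lands with bottom-row=2; cleared 0 line(s) (total 0); column heights now [2 4 4 0 2 3], max=4
Drop 4: J rot2 at col 3 lands with bottom-row=3; cleared 0 line(s) (total 0); column heights now [2 4 4 5 5 5], max=5
Drop 5: Z rot2 at col 0 lands with bottom-row=4; cleared 0 line(s) (total 0); column heights now [6 6 5 5 5 5], max=6
Drop 6: O rot3 at col 4 lands with bottom-row=5; cleared 0 line(s) (total 0); column heights now [6 6 5 5 7 7], max=7
Drop 7: J rot3 at col 2 lands with bottom-row=5; cleared 1 line(s) (total 1); column heights now [2 5 5 7 6 6], max=7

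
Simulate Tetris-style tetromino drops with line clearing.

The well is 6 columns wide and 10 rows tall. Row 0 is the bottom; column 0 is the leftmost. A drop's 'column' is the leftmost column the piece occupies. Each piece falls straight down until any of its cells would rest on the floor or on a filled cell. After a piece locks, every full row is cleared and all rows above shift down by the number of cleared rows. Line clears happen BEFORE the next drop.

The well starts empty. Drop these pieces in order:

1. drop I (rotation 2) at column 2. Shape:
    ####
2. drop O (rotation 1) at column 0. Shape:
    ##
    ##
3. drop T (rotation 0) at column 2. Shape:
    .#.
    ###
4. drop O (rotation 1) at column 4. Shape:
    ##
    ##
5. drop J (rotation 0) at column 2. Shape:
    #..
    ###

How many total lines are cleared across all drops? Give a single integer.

Answer: 1

Derivation:
Drop 1: I rot2 at col 2 lands with bottom-row=0; cleared 0 line(s) (total 0); column heights now [0 0 1 1 1 1], max=1
Drop 2: O rot1 at col 0 lands with bottom-row=0; cleared 1 line(s) (total 1); column heights now [1 1 0 0 0 0], max=1
Drop 3: T rot0 at col 2 lands with bottom-row=0; cleared 0 line(s) (total 1); column heights now [1 1 1 2 1 0], max=2
Drop 4: O rot1 at col 4 lands with bottom-row=1; cleared 0 line(s) (total 1); column heights now [1 1 1 2 3 3], max=3
Drop 5: J rot0 at col 2 lands with bottom-row=3; cleared 0 line(s) (total 1); column heights now [1 1 5 4 4 3], max=5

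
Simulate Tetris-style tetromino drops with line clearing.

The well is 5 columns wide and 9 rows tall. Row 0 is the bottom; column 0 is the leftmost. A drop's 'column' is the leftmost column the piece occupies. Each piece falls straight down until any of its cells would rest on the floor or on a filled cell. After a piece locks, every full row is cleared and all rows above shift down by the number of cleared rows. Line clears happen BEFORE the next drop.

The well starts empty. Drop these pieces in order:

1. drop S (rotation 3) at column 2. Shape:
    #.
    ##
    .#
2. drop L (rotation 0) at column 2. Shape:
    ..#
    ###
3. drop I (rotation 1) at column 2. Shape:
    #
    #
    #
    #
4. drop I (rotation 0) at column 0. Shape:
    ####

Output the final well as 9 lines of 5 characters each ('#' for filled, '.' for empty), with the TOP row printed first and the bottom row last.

Answer: ####.
..#..
..#..
..#..
..#.#
..###
..#..
..##.
...#.

Derivation:
Drop 1: S rot3 at col 2 lands with bottom-row=0; cleared 0 line(s) (total 0); column heights now [0 0 3 2 0], max=3
Drop 2: L rot0 at col 2 lands with bottom-row=3; cleared 0 line(s) (total 0); column heights now [0 0 4 4 5], max=5
Drop 3: I rot1 at col 2 lands with bottom-row=4; cleared 0 line(s) (total 0); column heights now [0 0 8 4 5], max=8
Drop 4: I rot0 at col 0 lands with bottom-row=8; cleared 0 line(s) (total 0); column heights now [9 9 9 9 5], max=9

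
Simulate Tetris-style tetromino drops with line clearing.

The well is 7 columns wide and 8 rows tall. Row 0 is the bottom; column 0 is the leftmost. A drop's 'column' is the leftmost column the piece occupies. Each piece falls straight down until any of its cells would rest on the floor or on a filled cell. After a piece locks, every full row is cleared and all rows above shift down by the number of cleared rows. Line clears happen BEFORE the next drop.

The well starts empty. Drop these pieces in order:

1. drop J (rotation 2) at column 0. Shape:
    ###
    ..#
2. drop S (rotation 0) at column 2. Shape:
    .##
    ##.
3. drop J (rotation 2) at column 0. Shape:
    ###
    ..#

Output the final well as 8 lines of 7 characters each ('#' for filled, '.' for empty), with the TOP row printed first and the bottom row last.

Answer: .......
.......
.......
###....
..###..
..##...
###....
..#....

Derivation:
Drop 1: J rot2 at col 0 lands with bottom-row=0; cleared 0 line(s) (total 0); column heights now [2 2 2 0 0 0 0], max=2
Drop 2: S rot0 at col 2 lands with bottom-row=2; cleared 0 line(s) (total 0); column heights now [2 2 3 4 4 0 0], max=4
Drop 3: J rot2 at col 0 lands with bottom-row=3; cleared 0 line(s) (total 0); column heights now [5 5 5 4 4 0 0], max=5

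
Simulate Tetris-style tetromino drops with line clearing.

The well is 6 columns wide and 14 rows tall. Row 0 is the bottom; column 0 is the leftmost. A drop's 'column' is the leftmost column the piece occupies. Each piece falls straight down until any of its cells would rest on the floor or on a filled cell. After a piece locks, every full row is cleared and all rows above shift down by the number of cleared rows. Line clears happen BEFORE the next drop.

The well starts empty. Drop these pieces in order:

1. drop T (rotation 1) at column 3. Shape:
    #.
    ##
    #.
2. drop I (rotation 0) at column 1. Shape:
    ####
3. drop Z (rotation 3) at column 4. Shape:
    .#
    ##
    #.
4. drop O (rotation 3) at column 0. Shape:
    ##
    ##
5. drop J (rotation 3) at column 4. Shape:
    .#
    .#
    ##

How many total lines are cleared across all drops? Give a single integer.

Drop 1: T rot1 at col 3 lands with bottom-row=0; cleared 0 line(s) (total 0); column heights now [0 0 0 3 2 0], max=3
Drop 2: I rot0 at col 1 lands with bottom-row=3; cleared 0 line(s) (total 0); column heights now [0 4 4 4 4 0], max=4
Drop 3: Z rot3 at col 4 lands with bottom-row=4; cleared 0 line(s) (total 0); column heights now [0 4 4 4 6 7], max=7
Drop 4: O rot3 at col 0 lands with bottom-row=4; cleared 0 line(s) (total 0); column heights now [6 6 4 4 6 7], max=7
Drop 5: J rot3 at col 4 lands with bottom-row=7; cleared 0 line(s) (total 0); column heights now [6 6 4 4 8 10], max=10

Answer: 0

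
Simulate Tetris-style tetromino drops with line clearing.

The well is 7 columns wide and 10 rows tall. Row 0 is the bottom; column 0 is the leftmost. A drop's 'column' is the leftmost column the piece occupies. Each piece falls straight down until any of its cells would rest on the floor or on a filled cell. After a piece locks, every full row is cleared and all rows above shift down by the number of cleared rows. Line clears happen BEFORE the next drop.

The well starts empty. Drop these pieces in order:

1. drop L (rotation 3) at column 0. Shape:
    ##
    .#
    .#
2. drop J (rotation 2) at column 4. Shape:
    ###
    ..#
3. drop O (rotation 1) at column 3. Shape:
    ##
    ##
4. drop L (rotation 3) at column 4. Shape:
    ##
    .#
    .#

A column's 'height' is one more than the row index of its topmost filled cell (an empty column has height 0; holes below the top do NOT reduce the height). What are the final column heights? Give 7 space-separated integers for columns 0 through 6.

Answer: 3 3 0 4 5 5 2

Derivation:
Drop 1: L rot3 at col 0 lands with bottom-row=0; cleared 0 line(s) (total 0); column heights now [3 3 0 0 0 0 0], max=3
Drop 2: J rot2 at col 4 lands with bottom-row=0; cleared 0 line(s) (total 0); column heights now [3 3 0 0 2 2 2], max=3
Drop 3: O rot1 at col 3 lands with bottom-row=2; cleared 0 line(s) (total 0); column heights now [3 3 0 4 4 2 2], max=4
Drop 4: L rot3 at col 4 lands with bottom-row=2; cleared 0 line(s) (total 0); column heights now [3 3 0 4 5 5 2], max=5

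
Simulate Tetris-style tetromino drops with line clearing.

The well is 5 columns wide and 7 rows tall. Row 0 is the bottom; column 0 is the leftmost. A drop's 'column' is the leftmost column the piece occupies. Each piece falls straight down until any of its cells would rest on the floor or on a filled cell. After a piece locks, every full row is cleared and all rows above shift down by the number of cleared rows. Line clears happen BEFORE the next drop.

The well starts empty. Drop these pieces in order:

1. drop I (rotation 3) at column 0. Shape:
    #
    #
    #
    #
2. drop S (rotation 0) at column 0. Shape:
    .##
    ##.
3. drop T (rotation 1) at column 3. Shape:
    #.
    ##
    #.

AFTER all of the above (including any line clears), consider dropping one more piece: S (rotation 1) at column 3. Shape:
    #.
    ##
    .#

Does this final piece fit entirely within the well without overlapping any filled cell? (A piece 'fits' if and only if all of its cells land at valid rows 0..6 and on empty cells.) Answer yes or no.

Drop 1: I rot3 at col 0 lands with bottom-row=0; cleared 0 line(s) (total 0); column heights now [4 0 0 0 0], max=4
Drop 2: S rot0 at col 0 lands with bottom-row=4; cleared 0 line(s) (total 0); column heights now [5 6 6 0 0], max=6
Drop 3: T rot1 at col 3 lands with bottom-row=0; cleared 0 line(s) (total 0); column heights now [5 6 6 3 2], max=6
Test piece S rot1 at col 3 (width 2): heights before test = [5 6 6 3 2]; fits = True

Answer: yes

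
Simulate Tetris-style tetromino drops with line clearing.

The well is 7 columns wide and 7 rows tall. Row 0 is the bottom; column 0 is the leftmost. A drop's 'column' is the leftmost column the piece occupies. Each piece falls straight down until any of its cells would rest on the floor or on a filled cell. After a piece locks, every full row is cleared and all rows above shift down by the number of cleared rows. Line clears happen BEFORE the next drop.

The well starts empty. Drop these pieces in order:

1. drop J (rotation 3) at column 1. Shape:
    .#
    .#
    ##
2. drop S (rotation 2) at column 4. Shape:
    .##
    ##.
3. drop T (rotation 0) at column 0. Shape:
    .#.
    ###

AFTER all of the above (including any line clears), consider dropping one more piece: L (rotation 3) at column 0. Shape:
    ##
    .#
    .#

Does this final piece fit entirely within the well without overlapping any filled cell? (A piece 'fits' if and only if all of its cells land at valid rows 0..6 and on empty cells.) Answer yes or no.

Answer: no

Derivation:
Drop 1: J rot3 at col 1 lands with bottom-row=0; cleared 0 line(s) (total 0); column heights now [0 1 3 0 0 0 0], max=3
Drop 2: S rot2 at col 4 lands with bottom-row=0; cleared 0 line(s) (total 0); column heights now [0 1 3 0 1 2 2], max=3
Drop 3: T rot0 at col 0 lands with bottom-row=3; cleared 0 line(s) (total 0); column heights now [4 5 4 0 1 2 2], max=5
Test piece L rot3 at col 0 (width 2): heights before test = [4 5 4 0 1 2 2]; fits = False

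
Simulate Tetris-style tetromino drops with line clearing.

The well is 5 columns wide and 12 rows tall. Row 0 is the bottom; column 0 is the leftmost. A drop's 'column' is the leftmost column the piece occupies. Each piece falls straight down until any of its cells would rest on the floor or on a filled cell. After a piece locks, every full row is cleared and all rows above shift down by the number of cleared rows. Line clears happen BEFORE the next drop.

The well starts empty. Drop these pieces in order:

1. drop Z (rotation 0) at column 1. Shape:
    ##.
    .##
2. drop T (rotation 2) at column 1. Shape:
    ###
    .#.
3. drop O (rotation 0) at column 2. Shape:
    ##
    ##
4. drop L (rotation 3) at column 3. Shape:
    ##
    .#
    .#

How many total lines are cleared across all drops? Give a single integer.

Drop 1: Z rot0 at col 1 lands with bottom-row=0; cleared 0 line(s) (total 0); column heights now [0 2 2 1 0], max=2
Drop 2: T rot2 at col 1 lands with bottom-row=2; cleared 0 line(s) (total 0); column heights now [0 4 4 4 0], max=4
Drop 3: O rot0 at col 2 lands with bottom-row=4; cleared 0 line(s) (total 0); column heights now [0 4 6 6 0], max=6
Drop 4: L rot3 at col 3 lands with bottom-row=4; cleared 0 line(s) (total 0); column heights now [0 4 6 7 7], max=7

Answer: 0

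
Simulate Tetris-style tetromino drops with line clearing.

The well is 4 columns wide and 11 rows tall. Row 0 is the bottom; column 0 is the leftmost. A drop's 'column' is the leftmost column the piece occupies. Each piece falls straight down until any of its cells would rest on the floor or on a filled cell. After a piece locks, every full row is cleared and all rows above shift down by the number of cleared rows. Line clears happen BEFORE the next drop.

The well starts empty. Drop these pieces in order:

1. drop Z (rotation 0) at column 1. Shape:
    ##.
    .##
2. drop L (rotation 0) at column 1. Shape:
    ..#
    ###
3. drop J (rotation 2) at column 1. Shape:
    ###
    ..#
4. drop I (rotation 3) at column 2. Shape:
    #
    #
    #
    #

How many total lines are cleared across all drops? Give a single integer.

Answer: 0

Derivation:
Drop 1: Z rot0 at col 1 lands with bottom-row=0; cleared 0 line(s) (total 0); column heights now [0 2 2 1], max=2
Drop 2: L rot0 at col 1 lands with bottom-row=2; cleared 0 line(s) (total 0); column heights now [0 3 3 4], max=4
Drop 3: J rot2 at col 1 lands with bottom-row=4; cleared 0 line(s) (total 0); column heights now [0 6 6 6], max=6
Drop 4: I rot3 at col 2 lands with bottom-row=6; cleared 0 line(s) (total 0); column heights now [0 6 10 6], max=10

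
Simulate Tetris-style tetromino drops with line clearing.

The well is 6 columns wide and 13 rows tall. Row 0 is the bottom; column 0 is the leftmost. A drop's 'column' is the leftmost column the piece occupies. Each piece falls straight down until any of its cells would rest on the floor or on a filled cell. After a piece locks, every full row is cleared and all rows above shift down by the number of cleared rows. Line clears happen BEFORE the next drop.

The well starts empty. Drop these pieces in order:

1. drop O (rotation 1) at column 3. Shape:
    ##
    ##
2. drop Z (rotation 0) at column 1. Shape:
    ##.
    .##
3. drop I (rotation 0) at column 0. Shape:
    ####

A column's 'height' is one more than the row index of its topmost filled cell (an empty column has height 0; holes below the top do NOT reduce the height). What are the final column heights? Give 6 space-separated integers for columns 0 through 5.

Answer: 5 5 5 5 2 0

Derivation:
Drop 1: O rot1 at col 3 lands with bottom-row=0; cleared 0 line(s) (total 0); column heights now [0 0 0 2 2 0], max=2
Drop 2: Z rot0 at col 1 lands with bottom-row=2; cleared 0 line(s) (total 0); column heights now [0 4 4 3 2 0], max=4
Drop 3: I rot0 at col 0 lands with bottom-row=4; cleared 0 line(s) (total 0); column heights now [5 5 5 5 2 0], max=5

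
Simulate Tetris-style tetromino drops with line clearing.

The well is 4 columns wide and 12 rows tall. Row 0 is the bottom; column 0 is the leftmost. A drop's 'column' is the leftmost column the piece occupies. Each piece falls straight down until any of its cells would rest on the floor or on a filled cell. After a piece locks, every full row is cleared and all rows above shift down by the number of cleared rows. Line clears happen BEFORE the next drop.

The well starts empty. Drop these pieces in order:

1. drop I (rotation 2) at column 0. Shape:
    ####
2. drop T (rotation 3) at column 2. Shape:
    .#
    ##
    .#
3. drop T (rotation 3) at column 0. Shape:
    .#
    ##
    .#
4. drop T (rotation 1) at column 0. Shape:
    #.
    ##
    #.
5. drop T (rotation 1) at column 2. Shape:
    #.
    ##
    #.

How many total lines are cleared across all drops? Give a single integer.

Drop 1: I rot2 at col 0 lands with bottom-row=0; cleared 1 line(s) (total 1); column heights now [0 0 0 0], max=0
Drop 2: T rot3 at col 2 lands with bottom-row=0; cleared 0 line(s) (total 1); column heights now [0 0 2 3], max=3
Drop 3: T rot3 at col 0 lands with bottom-row=0; cleared 1 line(s) (total 2); column heights now [0 2 0 2], max=2
Drop 4: T rot1 at col 0 lands with bottom-row=1; cleared 0 line(s) (total 2); column heights now [4 3 0 2], max=4
Drop 5: T rot1 at col 2 lands with bottom-row=1; cleared 2 line(s) (total 4); column heights now [2 1 2 1], max=2

Answer: 4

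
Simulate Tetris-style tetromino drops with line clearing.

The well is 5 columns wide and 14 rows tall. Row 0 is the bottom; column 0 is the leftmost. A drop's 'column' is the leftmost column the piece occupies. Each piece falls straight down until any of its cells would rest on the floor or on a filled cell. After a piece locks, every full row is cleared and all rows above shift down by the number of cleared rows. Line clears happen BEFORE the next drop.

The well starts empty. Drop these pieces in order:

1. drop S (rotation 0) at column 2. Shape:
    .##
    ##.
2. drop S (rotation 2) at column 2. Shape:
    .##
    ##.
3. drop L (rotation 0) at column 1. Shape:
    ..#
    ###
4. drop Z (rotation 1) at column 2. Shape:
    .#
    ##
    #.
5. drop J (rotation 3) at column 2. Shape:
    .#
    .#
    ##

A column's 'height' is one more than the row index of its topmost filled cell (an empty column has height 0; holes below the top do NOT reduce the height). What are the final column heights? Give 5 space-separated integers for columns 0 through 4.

Drop 1: S rot0 at col 2 lands with bottom-row=0; cleared 0 line(s) (total 0); column heights now [0 0 1 2 2], max=2
Drop 2: S rot2 at col 2 lands with bottom-row=2; cleared 0 line(s) (total 0); column heights now [0 0 3 4 4], max=4
Drop 3: L rot0 at col 1 lands with bottom-row=4; cleared 0 line(s) (total 0); column heights now [0 5 5 6 4], max=6
Drop 4: Z rot1 at col 2 lands with bottom-row=5; cleared 0 line(s) (total 0); column heights now [0 5 7 8 4], max=8
Drop 5: J rot3 at col 2 lands with bottom-row=8; cleared 0 line(s) (total 0); column heights now [0 5 9 11 4], max=11

Answer: 0 5 9 11 4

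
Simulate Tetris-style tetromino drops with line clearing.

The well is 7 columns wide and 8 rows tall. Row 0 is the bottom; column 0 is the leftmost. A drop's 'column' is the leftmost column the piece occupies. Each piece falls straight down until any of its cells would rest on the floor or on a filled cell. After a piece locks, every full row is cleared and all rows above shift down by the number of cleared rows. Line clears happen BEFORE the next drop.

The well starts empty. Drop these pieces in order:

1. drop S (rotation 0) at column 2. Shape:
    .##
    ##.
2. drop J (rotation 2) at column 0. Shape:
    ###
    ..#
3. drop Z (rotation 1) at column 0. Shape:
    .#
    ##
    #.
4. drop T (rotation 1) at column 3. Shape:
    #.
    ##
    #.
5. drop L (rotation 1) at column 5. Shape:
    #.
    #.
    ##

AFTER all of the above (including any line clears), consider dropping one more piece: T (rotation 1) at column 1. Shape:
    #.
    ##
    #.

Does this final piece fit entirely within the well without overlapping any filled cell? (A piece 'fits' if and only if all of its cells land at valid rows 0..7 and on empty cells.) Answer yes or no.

Answer: no

Derivation:
Drop 1: S rot0 at col 2 lands with bottom-row=0; cleared 0 line(s) (total 0); column heights now [0 0 1 2 2 0 0], max=2
Drop 2: J rot2 at col 0 lands with bottom-row=1; cleared 0 line(s) (total 0); column heights now [3 3 3 2 2 0 0], max=3
Drop 3: Z rot1 at col 0 lands with bottom-row=3; cleared 0 line(s) (total 0); column heights now [5 6 3 2 2 0 0], max=6
Drop 4: T rot1 at col 3 lands with bottom-row=2; cleared 0 line(s) (total 0); column heights now [5 6 3 5 4 0 0], max=6
Drop 5: L rot1 at col 5 lands with bottom-row=0; cleared 0 line(s) (total 0); column heights now [5 6 3 5 4 3 1], max=6
Test piece T rot1 at col 1 (width 2): heights before test = [5 6 3 5 4 3 1]; fits = False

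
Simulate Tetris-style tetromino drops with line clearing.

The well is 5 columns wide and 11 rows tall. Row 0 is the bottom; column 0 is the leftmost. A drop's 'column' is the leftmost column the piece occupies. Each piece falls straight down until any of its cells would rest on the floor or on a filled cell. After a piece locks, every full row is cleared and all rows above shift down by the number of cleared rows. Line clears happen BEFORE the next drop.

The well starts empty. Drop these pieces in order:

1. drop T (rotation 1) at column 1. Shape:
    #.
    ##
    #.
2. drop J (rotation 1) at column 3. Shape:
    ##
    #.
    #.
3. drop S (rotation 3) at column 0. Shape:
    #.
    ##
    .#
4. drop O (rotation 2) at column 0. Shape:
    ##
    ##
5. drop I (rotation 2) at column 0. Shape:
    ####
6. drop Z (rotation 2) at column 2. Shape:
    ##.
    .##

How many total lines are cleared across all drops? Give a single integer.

Answer: 0

Derivation:
Drop 1: T rot1 at col 1 lands with bottom-row=0; cleared 0 line(s) (total 0); column heights now [0 3 2 0 0], max=3
Drop 2: J rot1 at col 3 lands with bottom-row=0; cleared 0 line(s) (total 0); column heights now [0 3 2 3 3], max=3
Drop 3: S rot3 at col 0 lands with bottom-row=3; cleared 0 line(s) (total 0); column heights now [6 5 2 3 3], max=6
Drop 4: O rot2 at col 0 lands with bottom-row=6; cleared 0 line(s) (total 0); column heights now [8 8 2 3 3], max=8
Drop 5: I rot2 at col 0 lands with bottom-row=8; cleared 0 line(s) (total 0); column heights now [9 9 9 9 3], max=9
Drop 6: Z rot2 at col 2 lands with bottom-row=9; cleared 0 line(s) (total 0); column heights now [9 9 11 11 10], max=11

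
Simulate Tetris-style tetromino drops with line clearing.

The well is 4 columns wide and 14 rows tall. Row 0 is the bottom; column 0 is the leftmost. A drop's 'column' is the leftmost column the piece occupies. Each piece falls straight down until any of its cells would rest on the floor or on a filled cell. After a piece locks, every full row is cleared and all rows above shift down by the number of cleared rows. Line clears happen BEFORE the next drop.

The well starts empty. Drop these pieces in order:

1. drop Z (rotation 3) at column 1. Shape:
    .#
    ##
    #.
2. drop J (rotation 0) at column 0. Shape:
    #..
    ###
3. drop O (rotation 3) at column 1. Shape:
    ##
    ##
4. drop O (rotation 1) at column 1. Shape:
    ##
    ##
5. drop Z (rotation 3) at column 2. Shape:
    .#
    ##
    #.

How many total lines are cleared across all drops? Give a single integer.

Drop 1: Z rot3 at col 1 lands with bottom-row=0; cleared 0 line(s) (total 0); column heights now [0 2 3 0], max=3
Drop 2: J rot0 at col 0 lands with bottom-row=3; cleared 0 line(s) (total 0); column heights now [5 4 4 0], max=5
Drop 3: O rot3 at col 1 lands with bottom-row=4; cleared 0 line(s) (total 0); column heights now [5 6 6 0], max=6
Drop 4: O rot1 at col 1 lands with bottom-row=6; cleared 0 line(s) (total 0); column heights now [5 8 8 0], max=8
Drop 5: Z rot3 at col 2 lands with bottom-row=8; cleared 0 line(s) (total 0); column heights now [5 8 10 11], max=11

Answer: 0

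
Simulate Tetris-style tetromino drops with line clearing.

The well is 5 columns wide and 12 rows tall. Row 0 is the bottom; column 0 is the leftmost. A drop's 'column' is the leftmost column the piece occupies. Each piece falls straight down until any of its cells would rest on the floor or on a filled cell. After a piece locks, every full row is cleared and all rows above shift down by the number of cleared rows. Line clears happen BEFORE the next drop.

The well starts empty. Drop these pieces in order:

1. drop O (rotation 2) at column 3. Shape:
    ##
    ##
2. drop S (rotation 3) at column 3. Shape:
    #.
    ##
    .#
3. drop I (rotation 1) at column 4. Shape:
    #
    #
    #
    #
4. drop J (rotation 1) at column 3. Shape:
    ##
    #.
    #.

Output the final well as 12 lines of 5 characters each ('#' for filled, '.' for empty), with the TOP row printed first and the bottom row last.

Drop 1: O rot2 at col 3 lands with bottom-row=0; cleared 0 line(s) (total 0); column heights now [0 0 0 2 2], max=2
Drop 2: S rot3 at col 3 lands with bottom-row=2; cleared 0 line(s) (total 0); column heights now [0 0 0 5 4], max=5
Drop 3: I rot1 at col 4 lands with bottom-row=4; cleared 0 line(s) (total 0); column heights now [0 0 0 5 8], max=8
Drop 4: J rot1 at col 3 lands with bottom-row=6; cleared 0 line(s) (total 0); column heights now [0 0 0 9 9], max=9

Answer: .....
.....
.....
...##
...##
...##
....#
...##
...##
....#
...##
...##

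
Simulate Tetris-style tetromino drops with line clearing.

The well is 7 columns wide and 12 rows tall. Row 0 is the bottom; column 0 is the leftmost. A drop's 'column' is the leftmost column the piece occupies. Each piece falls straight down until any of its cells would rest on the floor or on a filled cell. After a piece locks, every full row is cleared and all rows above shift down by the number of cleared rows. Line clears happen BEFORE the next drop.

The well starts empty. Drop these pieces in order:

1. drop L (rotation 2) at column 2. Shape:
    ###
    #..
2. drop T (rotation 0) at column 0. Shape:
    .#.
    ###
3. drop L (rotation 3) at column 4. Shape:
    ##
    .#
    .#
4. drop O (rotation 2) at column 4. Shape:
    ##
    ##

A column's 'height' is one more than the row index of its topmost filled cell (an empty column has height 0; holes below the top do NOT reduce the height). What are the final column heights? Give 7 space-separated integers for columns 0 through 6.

Drop 1: L rot2 at col 2 lands with bottom-row=0; cleared 0 line(s) (total 0); column heights now [0 0 2 2 2 0 0], max=2
Drop 2: T rot0 at col 0 lands with bottom-row=2; cleared 0 line(s) (total 0); column heights now [3 4 3 2 2 0 0], max=4
Drop 3: L rot3 at col 4 lands with bottom-row=0; cleared 0 line(s) (total 0); column heights now [3 4 3 2 3 3 0], max=4
Drop 4: O rot2 at col 4 lands with bottom-row=3; cleared 0 line(s) (total 0); column heights now [3 4 3 2 5 5 0], max=5

Answer: 3 4 3 2 5 5 0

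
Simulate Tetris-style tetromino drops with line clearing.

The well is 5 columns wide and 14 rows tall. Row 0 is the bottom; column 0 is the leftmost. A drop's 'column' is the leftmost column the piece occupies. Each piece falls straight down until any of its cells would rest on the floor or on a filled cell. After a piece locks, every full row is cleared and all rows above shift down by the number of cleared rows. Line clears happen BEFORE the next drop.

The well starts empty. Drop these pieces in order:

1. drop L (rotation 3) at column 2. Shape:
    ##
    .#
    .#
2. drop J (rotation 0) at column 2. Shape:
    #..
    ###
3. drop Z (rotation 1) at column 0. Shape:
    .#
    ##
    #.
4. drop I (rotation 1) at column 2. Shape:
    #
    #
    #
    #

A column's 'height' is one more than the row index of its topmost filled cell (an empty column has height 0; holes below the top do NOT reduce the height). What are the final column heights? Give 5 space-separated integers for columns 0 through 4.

Answer: 2 3 9 4 4

Derivation:
Drop 1: L rot3 at col 2 lands with bottom-row=0; cleared 0 line(s) (total 0); column heights now [0 0 3 3 0], max=3
Drop 2: J rot0 at col 2 lands with bottom-row=3; cleared 0 line(s) (total 0); column heights now [0 0 5 4 4], max=5
Drop 3: Z rot1 at col 0 lands with bottom-row=0; cleared 0 line(s) (total 0); column heights now [2 3 5 4 4], max=5
Drop 4: I rot1 at col 2 lands with bottom-row=5; cleared 0 line(s) (total 0); column heights now [2 3 9 4 4], max=9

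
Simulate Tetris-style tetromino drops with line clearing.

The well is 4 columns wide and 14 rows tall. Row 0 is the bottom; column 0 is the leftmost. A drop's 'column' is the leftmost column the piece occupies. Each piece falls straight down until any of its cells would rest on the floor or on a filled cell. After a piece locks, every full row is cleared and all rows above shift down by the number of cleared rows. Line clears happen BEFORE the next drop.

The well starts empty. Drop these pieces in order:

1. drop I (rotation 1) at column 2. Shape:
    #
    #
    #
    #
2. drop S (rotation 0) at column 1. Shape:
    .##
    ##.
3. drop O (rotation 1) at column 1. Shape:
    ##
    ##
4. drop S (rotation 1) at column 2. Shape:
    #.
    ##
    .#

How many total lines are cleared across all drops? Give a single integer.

Drop 1: I rot1 at col 2 lands with bottom-row=0; cleared 0 line(s) (total 0); column heights now [0 0 4 0], max=4
Drop 2: S rot0 at col 1 lands with bottom-row=4; cleared 0 line(s) (total 0); column heights now [0 5 6 6], max=6
Drop 3: O rot1 at col 1 lands with bottom-row=6; cleared 0 line(s) (total 0); column heights now [0 8 8 6], max=8
Drop 4: S rot1 at col 2 lands with bottom-row=7; cleared 0 line(s) (total 0); column heights now [0 8 10 9], max=10

Answer: 0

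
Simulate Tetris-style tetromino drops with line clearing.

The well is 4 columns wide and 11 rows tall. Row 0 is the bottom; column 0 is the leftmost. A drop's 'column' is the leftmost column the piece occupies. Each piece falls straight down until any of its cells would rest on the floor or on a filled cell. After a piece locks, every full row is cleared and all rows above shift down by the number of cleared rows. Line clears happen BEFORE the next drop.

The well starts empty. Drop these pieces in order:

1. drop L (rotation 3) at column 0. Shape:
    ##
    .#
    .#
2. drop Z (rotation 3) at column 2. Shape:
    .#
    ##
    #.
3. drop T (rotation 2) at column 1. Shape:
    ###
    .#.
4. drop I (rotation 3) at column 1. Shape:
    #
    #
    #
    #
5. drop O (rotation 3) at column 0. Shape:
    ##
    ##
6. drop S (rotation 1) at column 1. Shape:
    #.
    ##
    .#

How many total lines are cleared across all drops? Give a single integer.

Answer: 1

Derivation:
Drop 1: L rot3 at col 0 lands with bottom-row=0; cleared 0 line(s) (total 0); column heights now [3 3 0 0], max=3
Drop 2: Z rot3 at col 2 lands with bottom-row=0; cleared 0 line(s) (total 0); column heights now [3 3 2 3], max=3
Drop 3: T rot2 at col 1 lands with bottom-row=2; cleared 1 line(s) (total 1); column heights now [0 3 3 3], max=3
Drop 4: I rot3 at col 1 lands with bottom-row=3; cleared 0 line(s) (total 1); column heights now [0 7 3 3], max=7
Drop 5: O rot3 at col 0 lands with bottom-row=7; cleared 0 line(s) (total 1); column heights now [9 9 3 3], max=9
Drop 6: S rot1 at col 1 lands with bottom-row=8; cleared 0 line(s) (total 1); column heights now [9 11 10 3], max=11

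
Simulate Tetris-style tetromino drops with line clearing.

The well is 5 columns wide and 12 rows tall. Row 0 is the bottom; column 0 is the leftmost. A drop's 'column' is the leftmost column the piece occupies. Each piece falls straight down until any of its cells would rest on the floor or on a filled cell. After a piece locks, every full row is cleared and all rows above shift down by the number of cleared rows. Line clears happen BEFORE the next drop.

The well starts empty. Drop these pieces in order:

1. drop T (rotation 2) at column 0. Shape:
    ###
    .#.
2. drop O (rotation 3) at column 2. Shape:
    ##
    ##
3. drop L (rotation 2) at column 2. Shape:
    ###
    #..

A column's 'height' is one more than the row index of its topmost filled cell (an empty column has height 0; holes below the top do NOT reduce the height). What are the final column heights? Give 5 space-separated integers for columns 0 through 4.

Drop 1: T rot2 at col 0 lands with bottom-row=0; cleared 0 line(s) (total 0); column heights now [2 2 2 0 0], max=2
Drop 2: O rot3 at col 2 lands with bottom-row=2; cleared 0 line(s) (total 0); column heights now [2 2 4 4 0], max=4
Drop 3: L rot2 at col 2 lands with bottom-row=4; cleared 0 line(s) (total 0); column heights now [2 2 6 6 6], max=6

Answer: 2 2 6 6 6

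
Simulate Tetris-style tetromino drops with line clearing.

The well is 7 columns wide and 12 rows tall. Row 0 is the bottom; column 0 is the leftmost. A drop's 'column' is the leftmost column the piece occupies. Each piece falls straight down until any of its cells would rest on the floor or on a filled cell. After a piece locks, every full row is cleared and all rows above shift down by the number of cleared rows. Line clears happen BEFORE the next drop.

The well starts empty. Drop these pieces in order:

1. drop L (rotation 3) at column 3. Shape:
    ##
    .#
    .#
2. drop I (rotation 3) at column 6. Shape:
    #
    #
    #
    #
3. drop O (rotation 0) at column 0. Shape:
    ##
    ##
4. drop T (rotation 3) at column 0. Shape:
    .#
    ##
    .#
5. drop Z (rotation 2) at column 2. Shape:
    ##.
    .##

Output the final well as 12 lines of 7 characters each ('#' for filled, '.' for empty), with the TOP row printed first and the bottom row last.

Drop 1: L rot3 at col 3 lands with bottom-row=0; cleared 0 line(s) (total 0); column heights now [0 0 0 3 3 0 0], max=3
Drop 2: I rot3 at col 6 lands with bottom-row=0; cleared 0 line(s) (total 0); column heights now [0 0 0 3 3 0 4], max=4
Drop 3: O rot0 at col 0 lands with bottom-row=0; cleared 0 line(s) (total 0); column heights now [2 2 0 3 3 0 4], max=4
Drop 4: T rot3 at col 0 lands with bottom-row=2; cleared 0 line(s) (total 0); column heights now [4 5 0 3 3 0 4], max=5
Drop 5: Z rot2 at col 2 lands with bottom-row=3; cleared 0 line(s) (total 0); column heights now [4 5 5 5 4 0 4], max=5

Answer: .......
.......
.......
.......
.......
.......
.......
.###...
##.##.#
.#.##.#
##..#.#
##..#.#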